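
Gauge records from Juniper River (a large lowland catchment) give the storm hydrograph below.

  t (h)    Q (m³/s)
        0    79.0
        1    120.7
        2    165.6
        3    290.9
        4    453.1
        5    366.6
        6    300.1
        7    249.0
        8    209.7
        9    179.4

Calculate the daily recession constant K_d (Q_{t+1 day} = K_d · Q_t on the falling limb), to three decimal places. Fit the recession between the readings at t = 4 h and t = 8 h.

Between t = 4 h and t = 8 h the flow falls from 453.1 to 209.7 m³/s over 4×1 h = 4 h.
Per-interval ratio K = (209.7/453.1)^(1/4) = 0.8248; K_d = K^(24/1) = 0.010.

K_d ≈ 0.010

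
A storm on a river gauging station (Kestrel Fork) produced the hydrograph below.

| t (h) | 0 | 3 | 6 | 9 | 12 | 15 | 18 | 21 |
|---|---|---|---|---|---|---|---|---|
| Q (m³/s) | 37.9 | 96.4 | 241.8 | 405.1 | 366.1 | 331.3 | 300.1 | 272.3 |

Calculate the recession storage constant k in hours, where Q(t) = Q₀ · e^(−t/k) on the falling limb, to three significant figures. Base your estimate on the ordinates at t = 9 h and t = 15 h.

k ≈ 29.8 h

On the falling limb, Q drops from 405.1 to 331.3 m³/s between t = 9 h and t = 15 h (Δt = 6 h).
k = −Δt / ln(Q₂/Q₁) = −6 / ln(331.3/405.1) = 29.8 h.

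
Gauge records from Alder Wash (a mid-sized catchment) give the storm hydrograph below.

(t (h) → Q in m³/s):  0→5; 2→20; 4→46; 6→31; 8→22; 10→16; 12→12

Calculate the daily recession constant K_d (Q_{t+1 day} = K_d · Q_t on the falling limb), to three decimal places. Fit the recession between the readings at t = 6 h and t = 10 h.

Between t = 6 h and t = 10 h the flow falls from 31 to 16 m³/s over 2×2 h = 4 h.
Per-interval ratio K = (16/31)^(1/2) = 0.7184; K_d = K^(24/2) = 0.019.

K_d ≈ 0.019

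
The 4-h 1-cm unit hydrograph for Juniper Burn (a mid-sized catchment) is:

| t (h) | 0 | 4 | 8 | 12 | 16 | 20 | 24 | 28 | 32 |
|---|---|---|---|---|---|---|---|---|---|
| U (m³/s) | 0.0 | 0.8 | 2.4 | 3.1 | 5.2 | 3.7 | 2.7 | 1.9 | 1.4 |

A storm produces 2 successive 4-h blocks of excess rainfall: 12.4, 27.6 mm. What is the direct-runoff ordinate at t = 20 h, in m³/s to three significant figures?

By discrete convolution, Q_j = Σ (P_i / 10 mm) · U_{j−i}.
At t = 20 h (j=5): Q = (12.4/10)·3.7 + (27.6/10)·5.2 = 18.9 m³/s.

Q ≈ 18.9 m³/s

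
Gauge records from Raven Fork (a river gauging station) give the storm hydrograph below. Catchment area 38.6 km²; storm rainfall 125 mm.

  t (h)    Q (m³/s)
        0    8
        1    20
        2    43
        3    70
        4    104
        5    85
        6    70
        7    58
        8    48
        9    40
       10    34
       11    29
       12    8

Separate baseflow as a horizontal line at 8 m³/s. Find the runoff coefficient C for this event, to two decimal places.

C ≈ 0.38

ΣQ_DR = 513.0 m³/s; V = ΣQ_DR·Δt = 1.847 × 10^6 m³.
Runoff depth d = V / A = 47.84 mm.
C = d / P = 47.84 / 125 = 0.38.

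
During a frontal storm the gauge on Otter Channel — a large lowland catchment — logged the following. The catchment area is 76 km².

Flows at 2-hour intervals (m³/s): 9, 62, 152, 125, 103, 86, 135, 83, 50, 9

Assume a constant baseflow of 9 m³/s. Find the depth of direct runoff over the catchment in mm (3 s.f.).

d ≈ 68.6 mm

Direct runoff: 0.0, 53.0, 143.0, 116.0, 94.0, 77.0, 126.0, 74.0, 41.0, 0.0 m³/s; ΣQ_DR = 724.0 m³/s.
V = ΣQ_DR · Δt = 724.0 × 7200 s = 5.213 × 10^6 m³.
Over A = 76 km², depth = V / A = 68.6 mm.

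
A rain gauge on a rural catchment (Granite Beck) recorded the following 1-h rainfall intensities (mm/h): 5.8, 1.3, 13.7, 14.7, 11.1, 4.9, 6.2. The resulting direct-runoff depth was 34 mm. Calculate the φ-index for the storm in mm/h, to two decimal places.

φ ≈ 3.73 mm/h

Only the 6 blocks with intensity above φ contribute runoff: 5.8, 13.7, 14.7, 11.1, 4.9, 6.2 mm/h.
Σ(I−φ)·Δt = d  ⇒  (5.8+13.7+14.7+11.1+4.9+6.2 − 6φ)·1 = 34
φ = (56.40 − 34/1) / 6 = 3.73 mm/h.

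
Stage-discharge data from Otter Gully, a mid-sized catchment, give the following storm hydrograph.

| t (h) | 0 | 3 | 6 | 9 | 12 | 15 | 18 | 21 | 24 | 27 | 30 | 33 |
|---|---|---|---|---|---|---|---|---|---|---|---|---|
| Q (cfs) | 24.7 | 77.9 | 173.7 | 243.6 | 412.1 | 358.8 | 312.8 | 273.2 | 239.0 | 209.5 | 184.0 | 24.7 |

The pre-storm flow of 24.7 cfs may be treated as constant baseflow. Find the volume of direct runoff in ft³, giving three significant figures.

Direct-runoff ordinates (Q − Q_b): 0.0, 53.2, 149.0, 218.9, 387.4, 334.1, 288.1, 248.5, 214.3, 184.8, 159.3, 0.0 cfs.
ΣQ_DR = 2238 cfs.
With Δt = 3 h = 10800 s, V = ΣQ_DR · Δt = 2238 × 10800 = 2.42 × 10^7 ft³.

V ≈ 2.42 × 10^7 ft³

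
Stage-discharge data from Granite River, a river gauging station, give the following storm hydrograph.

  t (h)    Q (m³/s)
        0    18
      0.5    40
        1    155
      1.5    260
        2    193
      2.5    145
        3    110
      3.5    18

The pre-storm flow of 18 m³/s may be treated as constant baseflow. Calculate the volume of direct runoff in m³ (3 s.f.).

Direct-runoff ordinates (Q − Q_b): 0.0, 22.0, 137.0, 242.0, 175.0, 127.0, 92.0, 0.0 m³/s.
ΣQ_DR = 795.0 m³/s.
With Δt = 0.5 h = 1800 s, V = ΣQ_DR · Δt = 795.0 × 1800 = 1.43 × 10^6 m³.

V ≈ 1.43 × 10^6 m³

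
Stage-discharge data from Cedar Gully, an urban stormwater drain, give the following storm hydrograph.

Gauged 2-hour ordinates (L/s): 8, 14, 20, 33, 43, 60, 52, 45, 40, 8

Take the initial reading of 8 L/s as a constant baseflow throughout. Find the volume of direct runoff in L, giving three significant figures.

V ≈ 1.75 × 10^6 L

Direct-runoff ordinates (Q − Q_b): 0.0, 6.0, 12.0, 25.0, 35.0, 52.0, 44.0, 37.0, 32.0, 0.0 L/s.
ΣQ_DR = 243.0 L/s.
With Δt = 2 h = 7200 s, V = ΣQ_DR · Δt = 243.0 × 7200 = 1.75 × 10^6 L.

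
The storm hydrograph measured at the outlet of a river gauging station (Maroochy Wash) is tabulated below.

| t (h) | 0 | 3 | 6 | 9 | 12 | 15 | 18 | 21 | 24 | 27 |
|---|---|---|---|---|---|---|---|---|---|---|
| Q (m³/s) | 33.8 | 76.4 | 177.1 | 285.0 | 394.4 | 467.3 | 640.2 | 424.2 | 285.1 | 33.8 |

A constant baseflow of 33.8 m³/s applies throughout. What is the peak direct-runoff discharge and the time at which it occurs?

Q_p = 606.4 m³/s at t = 18 h

Subtracting baseflow gives direct-runoff ordinates: 0.0, 42.6, 143.3, 251.2, 360.6, 433.5, 606.4, 390.4, 251.3, 0.0 m³/s.
The maximum is 606.4 m³/s, occurring at the reading for t = 18 h.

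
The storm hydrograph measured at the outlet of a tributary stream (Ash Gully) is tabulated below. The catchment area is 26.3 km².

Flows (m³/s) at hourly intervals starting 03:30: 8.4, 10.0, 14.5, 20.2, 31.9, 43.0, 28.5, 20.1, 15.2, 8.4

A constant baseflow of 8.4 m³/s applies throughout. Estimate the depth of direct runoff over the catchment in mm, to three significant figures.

Direct runoff: 0.0, 1.6, 6.1, 11.8, 23.5, 34.6, 20.1, 11.7, 6.8, 0.0 m³/s; ΣQ_DR = 116.2 m³/s.
V = ΣQ_DR · Δt = 116.2 × 3600 s = 4.183 × 10^5 m³.
Over A = 26.3 km², depth = V / A = 15.9 mm.

d ≈ 15.9 mm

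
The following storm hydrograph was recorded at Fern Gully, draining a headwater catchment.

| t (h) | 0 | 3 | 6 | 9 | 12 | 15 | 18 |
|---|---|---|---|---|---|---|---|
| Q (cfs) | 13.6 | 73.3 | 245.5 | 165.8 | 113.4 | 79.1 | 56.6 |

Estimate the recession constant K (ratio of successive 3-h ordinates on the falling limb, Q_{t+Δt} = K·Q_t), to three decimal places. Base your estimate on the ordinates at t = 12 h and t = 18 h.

Using the recession-limb readings at t = 12 h and t = 18 h: Q falls from 113.4 to 56.6 cfs over 2 intervals.
K = (Q₂/Q₁)^(1/2) = (56.6/113.4)^(1/2) = 0.706.

K ≈ 0.706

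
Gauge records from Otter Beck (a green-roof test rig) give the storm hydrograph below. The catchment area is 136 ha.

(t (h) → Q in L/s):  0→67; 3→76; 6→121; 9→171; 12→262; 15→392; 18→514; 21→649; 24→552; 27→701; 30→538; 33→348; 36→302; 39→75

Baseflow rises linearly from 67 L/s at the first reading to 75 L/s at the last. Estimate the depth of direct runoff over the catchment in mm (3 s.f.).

d ≈ 30.0 mm

Direct runoff: 0.00, 8.38, 52.77, 102.15, 192.54, 321.92, 443.31, 577.69, 480.08, 628.46, 464.85, 274.23, 227.62, 0.00 L/s; ΣQ_DR = 3774 L/s.
V = ΣQ_DR · Δt = 3774 × 10800 s = 4.076 × 10^7 L.
Over A = 136 ha, depth = V / A = 30.0 mm.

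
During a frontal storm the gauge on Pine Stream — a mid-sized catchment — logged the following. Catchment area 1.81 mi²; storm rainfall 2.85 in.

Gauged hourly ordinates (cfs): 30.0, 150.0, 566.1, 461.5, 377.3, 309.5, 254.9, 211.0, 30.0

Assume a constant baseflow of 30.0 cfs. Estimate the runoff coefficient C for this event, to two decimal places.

ΣQ_DR = 2120 cfs; V = ΣQ_DR·Δt = 7.633 × 10^6 ft³.
Runoff depth d = V / A = 1.815 in.
C = d / P = 1.815 / 2.85 = 0.64.

C ≈ 0.64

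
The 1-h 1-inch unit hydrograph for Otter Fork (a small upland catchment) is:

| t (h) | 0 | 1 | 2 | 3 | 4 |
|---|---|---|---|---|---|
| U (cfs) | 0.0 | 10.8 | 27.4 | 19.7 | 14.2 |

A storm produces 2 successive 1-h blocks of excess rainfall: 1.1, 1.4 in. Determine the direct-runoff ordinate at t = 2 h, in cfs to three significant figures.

Q ≈ 45.3 cfs

By discrete convolution, Q_j = Σ (P_i / 1 in) · U_{j−i}.
At t = 2 h (j=2): Q = (1.1/1)·27.4 + (1.4/1)·10.8 = 45.3 cfs.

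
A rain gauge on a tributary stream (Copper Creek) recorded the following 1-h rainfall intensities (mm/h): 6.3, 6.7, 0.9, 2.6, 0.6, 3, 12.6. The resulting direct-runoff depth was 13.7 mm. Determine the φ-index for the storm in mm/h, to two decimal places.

Only the 3 blocks with intensity above φ contribute runoff: 6.3, 6.7, 12.6 mm/h.
Σ(I−φ)·Δt = d  ⇒  (6.3+6.7+12.6 − 3φ)·1 = 13.7
φ = (25.60 − 13.7/1) / 3 = 3.97 mm/h.

φ ≈ 3.97 mm/h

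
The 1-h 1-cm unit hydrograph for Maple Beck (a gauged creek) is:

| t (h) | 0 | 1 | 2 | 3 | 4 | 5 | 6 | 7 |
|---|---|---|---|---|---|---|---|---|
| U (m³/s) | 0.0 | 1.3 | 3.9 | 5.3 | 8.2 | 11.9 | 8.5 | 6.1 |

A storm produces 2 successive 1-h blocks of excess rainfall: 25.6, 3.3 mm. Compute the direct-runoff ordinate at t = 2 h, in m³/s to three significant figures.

By discrete convolution, Q_j = Σ (P_i / 10 mm) · U_{j−i}.
At t = 2 h (j=2): Q = (25.6/10)·3.9 + (3.3/10)·1.3 = 10.4 m³/s.

Q ≈ 10.4 m³/s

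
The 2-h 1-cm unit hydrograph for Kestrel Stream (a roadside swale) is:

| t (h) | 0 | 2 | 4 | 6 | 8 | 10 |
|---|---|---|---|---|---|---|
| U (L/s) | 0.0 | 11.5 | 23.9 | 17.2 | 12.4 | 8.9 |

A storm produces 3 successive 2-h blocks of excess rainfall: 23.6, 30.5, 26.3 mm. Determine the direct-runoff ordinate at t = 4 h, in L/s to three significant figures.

By discrete convolution, Q_j = Σ (P_i / 10 mm) · U_{j−i}.
At t = 4 h (j=2): Q = (23.6/10)·23.9 + (30.5/10)·11.5 + (26.3/10)·0.0 = 91.5 L/s.

Q ≈ 91.5 L/s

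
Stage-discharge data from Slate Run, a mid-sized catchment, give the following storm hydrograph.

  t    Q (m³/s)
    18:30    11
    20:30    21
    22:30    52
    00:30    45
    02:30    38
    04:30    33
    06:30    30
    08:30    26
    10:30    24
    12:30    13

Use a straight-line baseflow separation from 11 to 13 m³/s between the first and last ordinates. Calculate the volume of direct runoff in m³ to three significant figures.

V ≈ 1.25 × 10^6 m³

Direct-runoff ordinates (Q − Q_b): 0.00, 9.78, 40.56, 33.33, 26.11, 20.89, 17.67, 13.44, 11.22, 0.00 m³/s.
ΣQ_DR = 173.0 m³/s.
With Δt = 2 h = 7200 s, V = ΣQ_DR · Δt = 173.0 × 7200 = 1.25 × 10^6 m³.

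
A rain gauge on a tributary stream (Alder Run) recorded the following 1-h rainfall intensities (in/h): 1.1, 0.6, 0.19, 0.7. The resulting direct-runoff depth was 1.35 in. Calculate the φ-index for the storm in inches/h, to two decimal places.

Only the 3 blocks with intensity above φ contribute runoff: 1.1, 0.6, 0.7 in/h.
Σ(I−φ)·Δt = d  ⇒  (1.1+0.6+0.7 − 3φ)·1 = 1.35
φ = (2.400 − 1.35/1) / 3 = 0.35 in/h.

φ ≈ 0.35 in/h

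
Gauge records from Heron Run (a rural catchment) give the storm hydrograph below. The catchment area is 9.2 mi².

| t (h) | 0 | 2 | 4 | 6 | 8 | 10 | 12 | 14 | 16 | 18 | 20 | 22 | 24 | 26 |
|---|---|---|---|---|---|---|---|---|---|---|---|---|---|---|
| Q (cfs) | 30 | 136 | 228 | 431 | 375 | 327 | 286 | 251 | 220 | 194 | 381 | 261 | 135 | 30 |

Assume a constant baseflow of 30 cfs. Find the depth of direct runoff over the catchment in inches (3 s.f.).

d ≈ 0.965 in

Direct runoff: 0.0, 106.0, 198.0, 401.0, 345.0, 297.0, 256.0, 221.0, 190.0, 164.0, 351.0, 231.0, 105.0, 0.0 cfs; ΣQ_DR = 2865 cfs.
V = ΣQ_DR · Δt = 2865 × 7200 s = 2.063 × 10^7 ft³.
Over A = 9.2 mi², depth = V / A = 0.965 in.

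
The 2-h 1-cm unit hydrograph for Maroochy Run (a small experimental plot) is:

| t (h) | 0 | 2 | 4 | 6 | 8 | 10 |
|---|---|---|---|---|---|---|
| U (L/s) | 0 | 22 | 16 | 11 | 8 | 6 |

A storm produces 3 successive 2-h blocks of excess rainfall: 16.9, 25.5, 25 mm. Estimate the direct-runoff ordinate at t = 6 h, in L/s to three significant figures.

Q ≈ 114 L/s

By discrete convolution, Q_j = Σ (P_i / 10 mm) · U_{j−i}.
At t = 6 h (j=3): Q = (16.9/10)·11 + (25.5/10)·16 + (25/10)·22 = 114 L/s.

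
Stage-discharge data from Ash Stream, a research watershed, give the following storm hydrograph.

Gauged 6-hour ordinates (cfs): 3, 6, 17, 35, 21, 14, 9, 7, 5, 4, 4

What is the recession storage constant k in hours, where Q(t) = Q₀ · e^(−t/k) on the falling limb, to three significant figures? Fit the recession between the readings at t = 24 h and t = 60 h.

k ≈ 21.7 h

On the falling limb, Q drops from 21 to 4 cfs between t = 24 h and t = 60 h (Δt = 36 h).
k = −Δt / ln(Q₂/Q₁) = −36 / ln(4/21) = 21.7 h.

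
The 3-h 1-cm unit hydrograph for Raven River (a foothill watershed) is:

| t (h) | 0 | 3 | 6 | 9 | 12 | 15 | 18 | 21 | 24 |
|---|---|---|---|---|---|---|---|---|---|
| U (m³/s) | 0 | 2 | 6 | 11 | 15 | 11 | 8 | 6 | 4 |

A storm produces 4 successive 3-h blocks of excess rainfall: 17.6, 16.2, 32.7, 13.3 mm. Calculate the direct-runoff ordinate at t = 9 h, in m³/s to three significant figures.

Q ≈ 35.6 m³/s

By discrete convolution, Q_j = Σ (P_i / 10 mm) · U_{j−i}.
At t = 9 h (j=3): Q = (17.6/10)·11 + (16.2/10)·6 + (32.7/10)·2 + (13.3/10)·0 = 35.6 m³/s.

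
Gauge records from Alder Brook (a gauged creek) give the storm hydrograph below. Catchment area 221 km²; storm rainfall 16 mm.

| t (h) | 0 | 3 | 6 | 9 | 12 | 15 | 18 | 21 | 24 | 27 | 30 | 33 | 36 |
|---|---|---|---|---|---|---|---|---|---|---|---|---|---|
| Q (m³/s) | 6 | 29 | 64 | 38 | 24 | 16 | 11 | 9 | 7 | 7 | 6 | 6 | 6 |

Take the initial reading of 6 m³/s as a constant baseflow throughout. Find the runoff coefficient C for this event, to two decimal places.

ΣQ_DR = 151.0 m³/s; V = ΣQ_DR·Δt = 1.631 × 10^6 m³.
Runoff depth d = V / A = 7.379 mm.
C = d / P = 7.379 / 16 = 0.46.

C ≈ 0.46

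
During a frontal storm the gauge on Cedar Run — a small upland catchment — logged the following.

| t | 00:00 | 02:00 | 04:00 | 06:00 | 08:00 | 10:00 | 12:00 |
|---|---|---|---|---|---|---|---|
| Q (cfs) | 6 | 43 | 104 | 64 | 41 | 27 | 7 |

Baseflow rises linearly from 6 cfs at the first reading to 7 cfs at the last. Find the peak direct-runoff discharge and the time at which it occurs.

Q_p = 97.67 cfs at t = 04:00

Subtracting baseflow gives direct-runoff ordinates: 0.00, 36.83, 97.67, 57.50, 34.33, 20.17, 0.00 cfs.
The maximum is 97.67 cfs, occurring at the reading for t = 04:00.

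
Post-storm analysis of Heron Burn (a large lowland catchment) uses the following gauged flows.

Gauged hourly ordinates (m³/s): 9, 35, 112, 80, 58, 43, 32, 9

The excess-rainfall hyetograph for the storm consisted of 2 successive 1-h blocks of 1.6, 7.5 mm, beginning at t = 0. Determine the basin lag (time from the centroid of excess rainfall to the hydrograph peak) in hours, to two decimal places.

Centroid of excess rainfall: t_c = Σ P_i·t̄_i / ΣP_i = 1.3242 h (block centres at 0.5, 1.5 h).
Hydrograph peak occurs at t = 2 h, so basin lag t_L = 2 − 1.3242 = 0.68 h.

t_L ≈ 0.68 h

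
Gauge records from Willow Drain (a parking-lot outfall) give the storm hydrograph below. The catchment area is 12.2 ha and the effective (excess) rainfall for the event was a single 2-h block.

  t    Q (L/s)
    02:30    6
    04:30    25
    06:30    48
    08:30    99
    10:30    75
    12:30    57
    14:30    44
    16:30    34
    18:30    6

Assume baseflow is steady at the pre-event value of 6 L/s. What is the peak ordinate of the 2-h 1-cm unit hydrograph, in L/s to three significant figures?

U_p ≈ 46.3 L/s

Direct runoff: 0.0, 19.0, 42.0, 93.0, 69.0, 51.0, 38.0, 28.0, 0.0 L/s; ΣQ_DR = 340.0 L/s, peak = 93.0 L/s.
Runoff depth d = ΣQ_DR·Δt / A = 340.0 × 7200 / (12.2 ha) = 20.07 mm.
The 1-cm UH is the DRH scaled by (10 mm)/d, so U_p = 93.0 × 10/20.07 = 46.3 L/s.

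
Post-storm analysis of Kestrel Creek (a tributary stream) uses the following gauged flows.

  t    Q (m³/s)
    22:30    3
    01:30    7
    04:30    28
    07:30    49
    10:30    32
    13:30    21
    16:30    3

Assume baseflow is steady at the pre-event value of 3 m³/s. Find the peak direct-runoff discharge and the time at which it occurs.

Subtracting baseflow gives direct-runoff ordinates: 0.0, 4.0, 25.0, 46.0, 29.0, 18.0, 0.0 m³/s.
The maximum is 46.0 m³/s, occurring at the reading for t = 07:30.

Q_p = 46.0 m³/s at t = 07:30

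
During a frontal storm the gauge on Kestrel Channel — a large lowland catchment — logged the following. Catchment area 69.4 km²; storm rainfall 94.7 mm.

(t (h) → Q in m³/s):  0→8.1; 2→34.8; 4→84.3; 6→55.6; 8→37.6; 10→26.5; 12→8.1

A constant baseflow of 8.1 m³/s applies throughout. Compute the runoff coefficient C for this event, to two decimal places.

ΣQ_DR = 198.3 m³/s; V = ΣQ_DR·Δt = 1.428 × 10^6 m³.
Runoff depth d = V / A = 20.57 mm.
C = d / P = 20.57 / 94.7 = 0.22.

C ≈ 0.22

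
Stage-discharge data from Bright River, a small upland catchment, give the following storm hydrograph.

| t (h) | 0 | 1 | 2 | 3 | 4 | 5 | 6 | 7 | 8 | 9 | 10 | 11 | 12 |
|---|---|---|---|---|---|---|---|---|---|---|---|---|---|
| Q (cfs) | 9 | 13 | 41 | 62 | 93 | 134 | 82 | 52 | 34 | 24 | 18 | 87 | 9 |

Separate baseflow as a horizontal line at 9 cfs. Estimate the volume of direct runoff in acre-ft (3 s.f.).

V ≈ 44.7 acre-ft

Direct-runoff ordinates (Q − Q_b): 0.0, 4.0, 32.0, 53.0, 84.0, 125.0, 73.0, 43.0, 25.0, 15.0, 9.0, 78.0, 0.0 cfs.
ΣQ_DR = 541.0 cfs.
With Δt = 1 h = 3600 s, V = ΣQ_DR · Δt = 541.0 × 3600 = 1.95 × 10^6 ft³ = 44.7 acre-ft.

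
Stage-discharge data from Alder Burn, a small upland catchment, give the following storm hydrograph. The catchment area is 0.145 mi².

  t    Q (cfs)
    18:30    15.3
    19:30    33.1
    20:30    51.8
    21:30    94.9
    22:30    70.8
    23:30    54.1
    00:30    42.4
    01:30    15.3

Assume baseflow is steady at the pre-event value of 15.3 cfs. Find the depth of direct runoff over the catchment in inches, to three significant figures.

Direct runoff: 0.0, 17.8, 36.5, 79.6, 55.5, 38.8, 27.1, 0.0 cfs; ΣQ_DR = 255.3 cfs.
V = ΣQ_DR · Δt = 255.3 × 3600 s = 9.191 × 10^5 ft³.
Over A = 0.145 mi², depth = V / A = 2.73 in.

d ≈ 2.73 in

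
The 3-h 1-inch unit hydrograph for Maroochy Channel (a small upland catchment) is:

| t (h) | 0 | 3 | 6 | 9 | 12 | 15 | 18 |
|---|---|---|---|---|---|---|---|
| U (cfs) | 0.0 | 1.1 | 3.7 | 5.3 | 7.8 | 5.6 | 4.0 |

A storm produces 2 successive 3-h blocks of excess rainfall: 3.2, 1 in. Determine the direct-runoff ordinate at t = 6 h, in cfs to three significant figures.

Q ≈ 12.9 cfs

By discrete convolution, Q_j = Σ (P_i / 1 in) · U_{j−i}.
At t = 6 h (j=2): Q = (3.2/1)·3.7 + (1/1)·1.1 = 12.9 cfs.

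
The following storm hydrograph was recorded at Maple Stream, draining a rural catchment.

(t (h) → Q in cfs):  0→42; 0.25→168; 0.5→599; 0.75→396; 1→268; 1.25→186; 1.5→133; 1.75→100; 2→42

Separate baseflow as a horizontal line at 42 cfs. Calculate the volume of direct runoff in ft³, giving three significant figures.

V ≈ 1.40 × 10^6 ft³

Direct-runoff ordinates (Q − Q_b): 0.0, 126.0, 557.0, 354.0, 226.0, 144.0, 91.0, 58.0, 0.0 cfs.
ΣQ_DR = 1556 cfs.
With Δt = 0.25 h = 900 s, V = ΣQ_DR · Δt = 1556 × 900 = 1.40 × 10^6 ft³.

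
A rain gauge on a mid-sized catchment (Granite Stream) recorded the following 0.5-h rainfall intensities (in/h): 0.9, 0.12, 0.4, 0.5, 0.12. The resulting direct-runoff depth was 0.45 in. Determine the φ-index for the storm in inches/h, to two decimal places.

φ ≈ 0.30 in/h

Only the 3 blocks with intensity above φ contribute runoff: 0.9, 0.4, 0.5 in/h.
Σ(I−φ)·Δt = d  ⇒  (0.9+0.4+0.5 − 3φ)·0.5 = 0.45
φ = (1.800 − 0.45/0.5) / 3 = 0.30 in/h.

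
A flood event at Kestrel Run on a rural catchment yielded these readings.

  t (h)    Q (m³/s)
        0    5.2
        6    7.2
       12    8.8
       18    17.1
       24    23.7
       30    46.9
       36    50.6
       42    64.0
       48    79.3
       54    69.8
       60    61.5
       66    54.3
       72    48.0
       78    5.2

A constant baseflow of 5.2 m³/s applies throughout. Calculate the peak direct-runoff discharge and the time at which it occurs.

Subtracting baseflow gives direct-runoff ordinates: 0.0, 2.0, 3.6, 11.9, 18.5, 41.7, 45.4, 58.8, 74.1, 64.6, 56.3, 49.1, 42.8, 0.0 m³/s.
The maximum is 74.1 m³/s, occurring at the reading for t = 48 h.

Q_p = 74.1 m³/s at t = 48 h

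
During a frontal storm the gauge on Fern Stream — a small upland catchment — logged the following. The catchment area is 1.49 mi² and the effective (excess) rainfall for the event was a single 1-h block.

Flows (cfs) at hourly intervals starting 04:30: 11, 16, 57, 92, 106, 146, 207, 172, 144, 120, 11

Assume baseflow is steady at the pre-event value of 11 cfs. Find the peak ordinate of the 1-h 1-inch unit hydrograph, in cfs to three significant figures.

U_p ≈ 196 cfs

Direct runoff: 0.0, 5.0, 46.0, 81.0, 95.0, 135.0, 196.0, 161.0, 133.0, 109.0, 0.0 cfs; ΣQ_DR = 961.0 cfs, peak = 196.0 cfs.
Runoff depth d = ΣQ_DR·Δt / A = 961.0 × 3600 / (1.49 mi²) = 0.9994 in.
The 1-inch UH is the DRH scaled by (1 in)/d, so U_p = 196.0 × 1/0.9994 = 196 cfs.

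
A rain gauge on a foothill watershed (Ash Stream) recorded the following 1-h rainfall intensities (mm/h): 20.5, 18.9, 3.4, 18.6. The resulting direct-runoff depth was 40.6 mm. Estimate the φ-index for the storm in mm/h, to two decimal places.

φ ≈ 5.80 mm/h

Only the 3 blocks with intensity above φ contribute runoff: 20.5, 18.9, 18.6 mm/h.
Σ(I−φ)·Δt = d  ⇒  (20.5+18.9+18.6 − 3φ)·1 = 40.6
φ = (58.00 − 40.6/1) / 3 = 5.80 mm/h.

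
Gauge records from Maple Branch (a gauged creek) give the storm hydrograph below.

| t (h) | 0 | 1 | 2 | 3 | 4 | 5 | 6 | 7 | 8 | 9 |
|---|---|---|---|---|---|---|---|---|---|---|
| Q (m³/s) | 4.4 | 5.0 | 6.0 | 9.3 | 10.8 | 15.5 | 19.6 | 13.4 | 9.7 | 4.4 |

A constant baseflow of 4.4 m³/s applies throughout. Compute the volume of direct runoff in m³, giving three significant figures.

V ≈ 1.95 × 10^5 m³

Direct-runoff ordinates (Q − Q_b): 0.0, 0.6, 1.6, 4.9, 6.4, 11.1, 15.2, 9.0, 5.3, 0.0 m³/s.
ΣQ_DR = 54.10 m³/s.
With Δt = 1 h = 3600 s, V = ΣQ_DR · Δt = 54.10 × 3600 = 1.95 × 10^5 m³.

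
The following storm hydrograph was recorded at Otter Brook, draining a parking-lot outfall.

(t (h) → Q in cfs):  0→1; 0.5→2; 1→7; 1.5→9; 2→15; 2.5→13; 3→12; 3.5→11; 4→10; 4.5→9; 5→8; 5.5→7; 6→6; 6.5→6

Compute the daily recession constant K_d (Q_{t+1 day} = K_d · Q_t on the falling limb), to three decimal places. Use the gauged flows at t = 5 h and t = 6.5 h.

Between t = 5 h and t = 6.5 h the flow falls from 8 to 6 cfs over 3×0.5 h = 1.5 h.
Per-interval ratio K = (6/8)^(1/3) = 0.9086; K_d = K^(24/0.5) = 0.010.

K_d ≈ 0.010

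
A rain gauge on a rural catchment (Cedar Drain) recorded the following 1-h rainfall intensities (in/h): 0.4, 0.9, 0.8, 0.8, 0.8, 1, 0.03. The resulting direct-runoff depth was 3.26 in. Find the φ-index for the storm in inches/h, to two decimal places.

φ ≈ 0.24 in/h

Only the 6 blocks with intensity above φ contribute runoff: 0.4, 0.9, 0.8, 0.8, 0.8, 1 in/h.
Σ(I−φ)·Δt = d  ⇒  (0.4+0.9+0.8+0.8+0.8+1 − 6φ)·1 = 3.26
φ = (4.700 − 3.26/1) / 6 = 0.24 in/h.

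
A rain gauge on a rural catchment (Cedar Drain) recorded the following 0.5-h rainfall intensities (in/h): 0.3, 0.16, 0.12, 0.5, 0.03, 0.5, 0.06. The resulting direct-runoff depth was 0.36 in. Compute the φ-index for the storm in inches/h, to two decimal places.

Only the 3 blocks with intensity above φ contribute runoff: 0.3, 0.5, 0.5 in/h.
Σ(I−φ)·Δt = d  ⇒  (0.3+0.5+0.5 − 3φ)·0.5 = 0.36
φ = (1.300 − 0.36/0.5) / 3 = 0.19 in/h.

φ ≈ 0.19 in/h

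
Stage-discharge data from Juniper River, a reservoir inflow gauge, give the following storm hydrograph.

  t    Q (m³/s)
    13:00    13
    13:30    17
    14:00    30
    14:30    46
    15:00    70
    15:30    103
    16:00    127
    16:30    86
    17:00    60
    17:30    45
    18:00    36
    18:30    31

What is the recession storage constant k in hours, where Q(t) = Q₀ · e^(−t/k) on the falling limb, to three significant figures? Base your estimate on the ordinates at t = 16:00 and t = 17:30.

On the falling limb, Q drops from 127 to 45 m³/s between t = 16:00 and t = 17:30 (Δt = 1.5 h).
k = −Δt / ln(Q₂/Q₁) = −1.5 / ln(45/127) = 1.45 h.

k ≈ 1.45 h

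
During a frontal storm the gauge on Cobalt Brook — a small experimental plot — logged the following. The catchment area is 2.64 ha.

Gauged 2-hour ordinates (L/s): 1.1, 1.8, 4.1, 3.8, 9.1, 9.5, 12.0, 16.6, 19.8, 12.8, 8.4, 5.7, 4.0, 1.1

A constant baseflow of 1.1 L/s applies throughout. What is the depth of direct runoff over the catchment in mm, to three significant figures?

Direct runoff: 0.0, 0.7, 3.0, 2.7, 8.0, 8.4, 10.9, 15.5, 18.7, 11.7, 7.3, 4.6, 2.9, 0.0 L/s; ΣQ_DR = 94.40 L/s.
V = ΣQ_DR · Δt = 94.40 × 7200 s = 6.797 × 10^5 L.
Over A = 2.64 ha, depth = V / A = 25.7 mm.

d ≈ 25.7 mm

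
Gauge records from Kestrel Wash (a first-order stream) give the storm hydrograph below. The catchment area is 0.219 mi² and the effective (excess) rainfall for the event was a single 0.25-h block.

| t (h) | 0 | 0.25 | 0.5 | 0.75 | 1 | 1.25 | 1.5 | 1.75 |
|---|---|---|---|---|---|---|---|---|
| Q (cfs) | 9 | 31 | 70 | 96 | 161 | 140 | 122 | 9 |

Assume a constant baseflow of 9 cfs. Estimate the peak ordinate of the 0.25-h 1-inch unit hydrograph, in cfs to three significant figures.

Direct runoff: 0.0, 22.0, 61.0, 87.0, 152.0, 131.0, 113.0, 0.0 cfs; ΣQ_DR = 566.0 cfs, peak = 152.0 cfs.
Runoff depth d = ΣQ_DR·Δt / A = 566.0 × 900 / (0.219 mi²) = 1.001 in.
The 1-inch UH is the DRH scaled by (1 in)/d, so U_p = 152.0 × 1/1.001 = 152 cfs.

U_p ≈ 152 cfs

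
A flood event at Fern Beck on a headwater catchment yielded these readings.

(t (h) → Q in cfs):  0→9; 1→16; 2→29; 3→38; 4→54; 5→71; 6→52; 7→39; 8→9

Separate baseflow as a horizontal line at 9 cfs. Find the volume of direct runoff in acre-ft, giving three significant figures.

Direct-runoff ordinates (Q − Q_b): 0.0, 7.0, 20.0, 29.0, 45.0, 62.0, 43.0, 30.0, 0.0 cfs.
ΣQ_DR = 236.0 cfs.
With Δt = 1 h = 3600 s, V = ΣQ_DR · Δt = 236.0 × 3600 = 8.50 × 10^5 ft³ = 19.5 acre-ft.

V ≈ 19.5 acre-ft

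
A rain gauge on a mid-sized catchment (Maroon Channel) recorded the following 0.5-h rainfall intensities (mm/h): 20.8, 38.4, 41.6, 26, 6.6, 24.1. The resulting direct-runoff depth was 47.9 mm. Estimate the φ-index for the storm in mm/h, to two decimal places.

φ ≈ 11.02 mm/h

Only the 5 blocks with intensity above φ contribute runoff: 20.8, 38.4, 41.6, 26, 24.1 mm/h.
Σ(I−φ)·Δt = d  ⇒  (20.8+38.4+41.6+26+24.1 − 5φ)·0.5 = 47.9
φ = (150.9 − 47.9/0.5) / 5 = 11.02 mm/h.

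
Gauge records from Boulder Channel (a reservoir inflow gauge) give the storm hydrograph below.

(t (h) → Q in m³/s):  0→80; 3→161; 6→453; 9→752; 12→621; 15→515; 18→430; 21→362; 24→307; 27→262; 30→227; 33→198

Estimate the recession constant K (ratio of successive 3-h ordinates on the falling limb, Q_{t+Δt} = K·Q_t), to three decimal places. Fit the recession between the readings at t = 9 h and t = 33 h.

K ≈ 0.846

Using the recession-limb readings at t = 9 h and t = 33 h: Q falls from 752 to 198 m³/s over 8 intervals.
K = (Q₂/Q₁)^(1/8) = (198/752)^(1/8) = 0.846.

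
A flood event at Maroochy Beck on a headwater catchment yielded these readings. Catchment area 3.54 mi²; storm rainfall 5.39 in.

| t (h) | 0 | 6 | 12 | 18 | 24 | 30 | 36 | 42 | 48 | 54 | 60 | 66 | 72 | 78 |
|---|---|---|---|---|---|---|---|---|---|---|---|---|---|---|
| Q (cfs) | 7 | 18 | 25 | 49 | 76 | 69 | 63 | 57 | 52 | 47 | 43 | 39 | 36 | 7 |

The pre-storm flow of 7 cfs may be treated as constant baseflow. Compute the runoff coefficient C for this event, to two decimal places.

C ≈ 0.24

ΣQ_DR = 490.0 cfs; V = ΣQ_DR·Δt = 1.058 × 10^7 ft³.
Runoff depth d = V / A = 1.287 in.
C = d / P = 1.287 / 5.39 = 0.24.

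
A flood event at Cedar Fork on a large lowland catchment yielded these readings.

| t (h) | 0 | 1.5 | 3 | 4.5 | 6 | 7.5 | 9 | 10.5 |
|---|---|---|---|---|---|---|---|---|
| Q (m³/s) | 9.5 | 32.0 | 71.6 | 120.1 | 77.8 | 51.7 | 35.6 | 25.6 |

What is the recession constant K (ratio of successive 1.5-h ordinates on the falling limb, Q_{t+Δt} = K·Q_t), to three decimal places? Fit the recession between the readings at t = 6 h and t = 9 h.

K ≈ 0.676

Using the recession-limb readings at t = 6 h and t = 9 h: Q falls from 77.8 to 35.6 m³/s over 2 intervals.
K = (Q₂/Q₁)^(1/2) = (35.6/77.8)^(1/2) = 0.676.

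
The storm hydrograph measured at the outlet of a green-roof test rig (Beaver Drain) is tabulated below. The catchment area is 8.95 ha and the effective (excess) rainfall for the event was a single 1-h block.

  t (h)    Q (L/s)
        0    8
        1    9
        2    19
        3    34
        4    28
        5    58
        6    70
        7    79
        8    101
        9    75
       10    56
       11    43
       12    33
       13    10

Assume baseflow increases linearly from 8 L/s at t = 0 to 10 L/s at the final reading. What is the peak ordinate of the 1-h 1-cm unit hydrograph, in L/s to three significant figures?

U_p ≈ 45.9 L/s

Direct runoff: 0.00, 0.85, 10.69, 25.54, 19.38, 49.23, 61.08, 69.92, 91.77, 65.62, 46.46, 33.31, 23.15, 0.00 L/s; ΣQ_DR = 497.0 L/s, peak = 91.77 L/s.
Runoff depth d = ΣQ_DR·Δt / A = 497.0 × 3600 / (8.95 ha) = 19.99 mm.
The 1-cm UH is the DRH scaled by (10 mm)/d, so U_p = 91.77 × 10/19.99 = 45.9 L/s.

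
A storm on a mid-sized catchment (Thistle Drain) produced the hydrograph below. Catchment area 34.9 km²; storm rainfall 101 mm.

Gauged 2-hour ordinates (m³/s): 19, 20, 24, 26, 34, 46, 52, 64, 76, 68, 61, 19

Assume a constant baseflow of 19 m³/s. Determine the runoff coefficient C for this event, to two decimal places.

C ≈ 0.57

ΣQ_DR = 281.0 m³/s; V = ΣQ_DR·Δt = 2.023 × 10^6 m³.
Runoff depth d = V / A = 57.97 mm.
C = d / P = 57.97 / 101 = 0.57.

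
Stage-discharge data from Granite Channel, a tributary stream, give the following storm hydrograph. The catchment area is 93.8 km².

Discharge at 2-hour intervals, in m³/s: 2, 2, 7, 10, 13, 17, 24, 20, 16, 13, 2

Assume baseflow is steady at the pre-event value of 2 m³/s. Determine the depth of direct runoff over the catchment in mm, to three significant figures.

Direct runoff: 0.0, 0.0, 5.0, 8.0, 11.0, 15.0, 22.0, 18.0, 14.0, 11.0, 0.0 m³/s; ΣQ_DR = 104.0 m³/s.
V = ΣQ_DR · Δt = 104.0 × 7200 s = 7.488 × 10^5 m³.
Over A = 93.8 km², depth = V / A = 7.98 mm.

d ≈ 7.98 mm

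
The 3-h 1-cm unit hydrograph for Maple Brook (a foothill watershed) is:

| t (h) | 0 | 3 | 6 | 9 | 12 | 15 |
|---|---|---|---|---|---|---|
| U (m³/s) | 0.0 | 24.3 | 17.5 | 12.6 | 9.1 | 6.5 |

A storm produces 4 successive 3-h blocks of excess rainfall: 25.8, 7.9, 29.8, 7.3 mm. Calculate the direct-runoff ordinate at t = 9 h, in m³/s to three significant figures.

Q ≈ 119 m³/s

By discrete convolution, Q_j = Σ (P_i / 10 mm) · U_{j−i}.
At t = 9 h (j=3): Q = (25.8/10)·12.6 + (7.9/10)·17.5 + (29.8/10)·24.3 + (7.3/10)·0.0 = 119 m³/s.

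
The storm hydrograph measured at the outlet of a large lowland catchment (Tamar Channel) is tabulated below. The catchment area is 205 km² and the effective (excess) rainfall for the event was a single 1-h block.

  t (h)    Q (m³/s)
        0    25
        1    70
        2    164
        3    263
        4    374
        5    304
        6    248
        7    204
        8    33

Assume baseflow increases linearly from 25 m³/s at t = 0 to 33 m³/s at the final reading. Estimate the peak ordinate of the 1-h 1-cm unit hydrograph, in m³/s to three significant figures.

U_p ≈ 138 m³/s

Direct runoff: 0.00, 44.00, 137.00, 235.00, 345.00, 274.00, 217.00, 172.00, 0.00 m³/s; ΣQ_DR = 1424 m³/s, peak = 345.00 m³/s.
Runoff depth d = ΣQ_DR·Δt / A = 1424 × 3600 / (205 km²) = 25.01 mm.
The 1-cm UH is the DRH scaled by (10 mm)/d, so U_p = 345.00 × 10/25.01 = 138 m³/s.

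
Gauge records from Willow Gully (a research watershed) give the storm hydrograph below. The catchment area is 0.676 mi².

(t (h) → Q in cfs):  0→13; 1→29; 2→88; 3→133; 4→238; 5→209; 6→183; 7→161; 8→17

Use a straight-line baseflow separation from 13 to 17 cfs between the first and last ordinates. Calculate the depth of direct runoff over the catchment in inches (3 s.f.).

Direct runoff: 0.00, 15.50, 74.00, 118.50, 223.00, 193.50, 167.00, 144.50, 0.00 cfs; ΣQ_DR = 936.0 cfs.
V = ΣQ_DR · Δt = 936.0 × 3600 s = 3.370 × 10^6 ft³.
Over A = 0.676 mi², depth = V / A = 2.15 in.

d ≈ 2.15 in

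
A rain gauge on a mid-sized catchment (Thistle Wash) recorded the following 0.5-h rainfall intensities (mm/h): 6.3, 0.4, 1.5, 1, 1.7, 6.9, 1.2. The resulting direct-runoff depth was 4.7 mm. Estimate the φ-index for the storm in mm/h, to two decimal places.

φ ≈ 1.90 mm/h

Only the 2 blocks with intensity above φ contribute runoff: 6.3, 6.9 mm/h.
Σ(I−φ)·Δt = d  ⇒  (6.3+6.9 − 2φ)·0.5 = 4.7
φ = (13.20 − 4.7/0.5) / 2 = 1.90 mm/h.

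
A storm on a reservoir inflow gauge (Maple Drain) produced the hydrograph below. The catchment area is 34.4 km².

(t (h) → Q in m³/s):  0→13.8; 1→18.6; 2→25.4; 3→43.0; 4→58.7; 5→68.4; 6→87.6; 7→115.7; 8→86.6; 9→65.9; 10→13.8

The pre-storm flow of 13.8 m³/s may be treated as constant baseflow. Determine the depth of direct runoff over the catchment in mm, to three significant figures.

d ≈ 46.6 mm

Direct runoff: 0.0, 4.8, 11.6, 29.2, 44.9, 54.6, 73.8, 101.9, 72.8, 52.1, 0.0 m³/s; ΣQ_DR = 445.7 m³/s.
V = ΣQ_DR · Δt = 445.7 × 3600 s = 1.605 × 10^6 m³.
Over A = 34.4 km², depth = V / A = 46.6 mm.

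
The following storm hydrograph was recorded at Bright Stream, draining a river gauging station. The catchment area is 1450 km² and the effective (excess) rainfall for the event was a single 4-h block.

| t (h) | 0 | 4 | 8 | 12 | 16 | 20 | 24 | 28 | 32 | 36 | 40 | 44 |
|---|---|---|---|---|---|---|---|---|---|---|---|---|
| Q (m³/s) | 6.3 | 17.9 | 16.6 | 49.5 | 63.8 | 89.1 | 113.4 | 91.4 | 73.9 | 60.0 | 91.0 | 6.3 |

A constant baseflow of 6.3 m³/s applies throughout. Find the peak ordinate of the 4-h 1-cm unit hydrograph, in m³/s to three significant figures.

Direct runoff: 0.0, 11.6, 10.3, 43.2, 57.5, 82.8, 107.1, 85.1, 67.6, 53.7, 84.7, 0.0 m³/s; ΣQ_DR = 603.6 m³/s, peak = 107.1 m³/s.
Runoff depth d = ΣQ_DR·Δt / A = 603.6 × 14400 / (1450 km²) = 5.994 mm.
The 1-cm UH is the DRH scaled by (10 mm)/d, so U_p = 107.1 × 10/5.994 = 179 m³/s.

U_p ≈ 179 m³/s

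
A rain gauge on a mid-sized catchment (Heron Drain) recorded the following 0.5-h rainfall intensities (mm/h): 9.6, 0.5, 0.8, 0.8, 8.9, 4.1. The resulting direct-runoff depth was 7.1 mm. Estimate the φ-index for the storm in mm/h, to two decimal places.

φ ≈ 2.80 mm/h

Only the 3 blocks with intensity above φ contribute runoff: 9.6, 8.9, 4.1 mm/h.
Σ(I−φ)·Δt = d  ⇒  (9.6+8.9+4.1 − 3φ)·0.5 = 7.1
φ = (22.60 − 7.1/0.5) / 3 = 2.80 mm/h.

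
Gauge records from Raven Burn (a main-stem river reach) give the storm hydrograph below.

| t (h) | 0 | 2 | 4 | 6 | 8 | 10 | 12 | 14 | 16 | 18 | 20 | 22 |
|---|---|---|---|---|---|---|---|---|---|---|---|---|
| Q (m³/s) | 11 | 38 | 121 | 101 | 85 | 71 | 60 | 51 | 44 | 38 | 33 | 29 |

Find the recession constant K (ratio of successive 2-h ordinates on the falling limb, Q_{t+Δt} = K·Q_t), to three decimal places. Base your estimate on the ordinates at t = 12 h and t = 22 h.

Using the recession-limb readings at t = 12 h and t = 22 h: Q falls from 60 to 29 m³/s over 5 intervals.
K = (Q₂/Q₁)^(1/5) = (29/60)^(1/5) = 0.865.

K ≈ 0.865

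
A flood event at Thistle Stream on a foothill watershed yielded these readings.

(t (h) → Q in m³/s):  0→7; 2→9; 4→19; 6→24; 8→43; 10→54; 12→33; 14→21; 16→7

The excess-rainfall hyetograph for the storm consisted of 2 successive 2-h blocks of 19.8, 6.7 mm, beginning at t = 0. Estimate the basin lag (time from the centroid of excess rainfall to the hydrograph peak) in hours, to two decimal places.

t_L ≈ 8.49 h

Centroid of excess rainfall: t_c = Σ P_i·t̄_i / ΣP_i = 1.5057 h (block centres at 1, 3 h).
Hydrograph peak occurs at t = 10 h, so basin lag t_L = 10 − 1.5057 = 8.49 h.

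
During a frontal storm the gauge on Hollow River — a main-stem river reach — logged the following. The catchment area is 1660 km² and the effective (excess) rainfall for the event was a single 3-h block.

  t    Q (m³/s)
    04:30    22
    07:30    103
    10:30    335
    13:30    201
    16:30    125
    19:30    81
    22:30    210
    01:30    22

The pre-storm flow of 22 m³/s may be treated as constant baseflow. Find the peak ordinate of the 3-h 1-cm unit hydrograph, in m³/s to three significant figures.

Direct runoff: 0.0, 81.0, 313.0, 179.0, 103.0, 59.0, 188.0, 0.0 m³/s; ΣQ_DR = 923.0 m³/s, peak = 313.0 m³/s.
Runoff depth d = ΣQ_DR·Δt / A = 923.0 × 10800 / (1660 km²) = 6.005 mm.
The 1-cm UH is the DRH scaled by (10 mm)/d, so U_p = 313.0 × 10/6.005 = 521 m³/s.

U_p ≈ 521 m³/s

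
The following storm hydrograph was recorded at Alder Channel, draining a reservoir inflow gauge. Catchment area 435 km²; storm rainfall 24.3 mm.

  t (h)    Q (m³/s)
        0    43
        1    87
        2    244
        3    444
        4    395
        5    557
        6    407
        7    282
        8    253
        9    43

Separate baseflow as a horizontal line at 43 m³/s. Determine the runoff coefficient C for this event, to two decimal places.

C ≈ 0.79

ΣQ_DR = 2325 m³/s; V = ΣQ_DR·Δt = 8.370 × 10^6 m³.
Runoff depth d = V / A = 19.24 mm.
C = d / P = 19.24 / 24.3 = 0.79.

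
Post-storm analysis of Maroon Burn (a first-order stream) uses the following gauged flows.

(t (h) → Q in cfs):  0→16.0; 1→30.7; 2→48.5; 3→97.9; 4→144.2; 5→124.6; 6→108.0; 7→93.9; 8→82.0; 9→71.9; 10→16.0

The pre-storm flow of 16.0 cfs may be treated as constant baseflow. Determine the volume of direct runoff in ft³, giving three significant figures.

V ≈ 2.37 × 10^6 ft³

Direct-runoff ordinates (Q − Q_b): 0.0, 14.7, 32.5, 81.9, 128.2, 108.6, 92.0, 77.9, 66.0, 55.9, 0.0 cfs.
ΣQ_DR = 657.7 cfs.
With Δt = 1 h = 3600 s, V = ΣQ_DR · Δt = 657.7 × 3600 = 2.37 × 10^6 ft³.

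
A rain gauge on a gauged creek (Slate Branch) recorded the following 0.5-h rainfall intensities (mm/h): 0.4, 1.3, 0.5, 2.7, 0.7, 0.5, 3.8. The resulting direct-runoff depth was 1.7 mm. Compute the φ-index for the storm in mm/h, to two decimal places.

Only the 2 blocks with intensity above φ contribute runoff: 2.7, 3.8 mm/h.
Σ(I−φ)·Δt = d  ⇒  (2.7+3.8 − 2φ)·0.5 = 1.7
φ = (6.500 − 1.7/0.5) / 2 = 1.55 mm/h.

φ ≈ 1.55 mm/h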